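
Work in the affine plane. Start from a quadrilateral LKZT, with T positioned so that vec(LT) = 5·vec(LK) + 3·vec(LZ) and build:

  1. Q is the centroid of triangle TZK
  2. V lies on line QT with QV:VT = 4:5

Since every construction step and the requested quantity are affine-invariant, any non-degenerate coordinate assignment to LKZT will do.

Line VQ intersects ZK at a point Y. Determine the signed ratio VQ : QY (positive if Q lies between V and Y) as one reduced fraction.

VQ:QY = 8/9

Set L = (0, 0), K = (1, 0), Z = (0, 1), T = (5, 3); any affine frame gives the same invariant.
1. Q is the centroid of triangle TZK ⇒ Q = (2, 4/3)
2. V lies on line QT with QV:VT = 4:5 ⇒ V = (10/3, 56/27)
line VQ meets ZK at Y = (1/2, 1/2)
Q = V + t·(Y−V) with t = 8/17, so VQ:QY = 8/17:9/17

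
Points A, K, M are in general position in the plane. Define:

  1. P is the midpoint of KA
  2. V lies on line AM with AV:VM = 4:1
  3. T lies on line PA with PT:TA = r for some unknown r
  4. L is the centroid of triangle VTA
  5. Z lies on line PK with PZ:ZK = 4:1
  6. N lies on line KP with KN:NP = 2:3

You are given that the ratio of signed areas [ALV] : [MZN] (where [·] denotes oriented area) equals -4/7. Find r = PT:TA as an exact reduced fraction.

Assign A = (0, 0), K = (1, 0), M = (0, 1) — the answer is frame-independent, so this choice is without loss of generality.
1. P is the midpoint of KA ⇒ P = (1/2, 0)
2. V lies on line AM with AV:VM = 4:1 ⇒ V = (0, 4/5)
3. With PT:TA = r, write λ = r/(r+1) so T = P + λ·(A−P); T is affine-linear in λ
4. L is the centroid of triangle VTA ⇒ L is an affine combination of earlier points and hence also affine-linear in λ
5. Z lies on line PK with PZ:ZK = 4:1 ⇒ Z = (9/10, 0)
6. N lies on line KP with KN:NP = 2:3 ⇒ N = (4/5, 0)
Every point depending on T is an affine combination of T and λ-independent points, so each such coordinate is linear in λ; the λ² term in each signed area is a multiple of (A−P)×(A−P) = 0, so 2·[ALV] and 2·[MZN] are each linear in λ. Evaluating at λ=0 and λ=1:
  2·[ALV] = -2/15·λ + 2/15,   2·[MZN] = -1/10
So [ALV]:[MZN] = (-2/15·λ + 2/15) / (-1/10). Setting this equal to -4/7:
  -2/15·λ + 2/15 = -4/7·(-1/10)  ⇒  λ = 4/7
Then r = λ/(1−λ) = (4/7)/(3/7) = 4/3. Check: with r = 4/3, T = (3/14, 0) and [ALV]:[MZN] = -4/7 as required.

r = 4/3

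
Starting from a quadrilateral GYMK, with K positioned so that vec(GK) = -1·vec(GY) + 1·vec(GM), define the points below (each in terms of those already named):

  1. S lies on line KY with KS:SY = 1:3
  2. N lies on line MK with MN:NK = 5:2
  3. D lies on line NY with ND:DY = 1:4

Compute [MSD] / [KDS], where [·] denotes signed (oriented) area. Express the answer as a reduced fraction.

Set G = (0, 0), Y = (1, 0), M = (0, 1), K = (-1, 1); any affine frame gives the same invariant.
1. S lies on line KY with KS:SY = 1:3 ⇒ S = (-1/2, 3/4)
2. N lies on line MK with MN:NK = 5:2 ⇒ N = (-5/7, 1)
3. D lies on line NY with ND:DY = 1:4 ⇒ D = (-13/35, 4/5)
2·[MSD] = 1/140, 2·[KDS] = -2/35
[MSD]:[KDS] = 1/140:-2/35 = -1/8

[MSD]:[KDS] = -1/8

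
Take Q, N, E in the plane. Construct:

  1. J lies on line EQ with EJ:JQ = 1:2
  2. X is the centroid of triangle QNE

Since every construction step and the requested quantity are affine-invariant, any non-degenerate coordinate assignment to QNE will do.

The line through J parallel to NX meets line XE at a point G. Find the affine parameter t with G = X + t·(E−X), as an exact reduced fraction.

Assign Q = (0, 0), N = (1, 0), E = (0, 1) — the answer is frame-independent, so this choice is without loss of generality.
1. J lies on line EQ with EJ:JQ = 1:2 ⇒ J = (0, 2/3)
2. X is the centroid of triangle QNE ⇒ X = (1/3, 1/3)
through J parallel to NX: direction (-2/3, 1/3); meets XE at G = (2/9, 5/9)
G = X + t·(E−X) with t = 1/3

t = 1/3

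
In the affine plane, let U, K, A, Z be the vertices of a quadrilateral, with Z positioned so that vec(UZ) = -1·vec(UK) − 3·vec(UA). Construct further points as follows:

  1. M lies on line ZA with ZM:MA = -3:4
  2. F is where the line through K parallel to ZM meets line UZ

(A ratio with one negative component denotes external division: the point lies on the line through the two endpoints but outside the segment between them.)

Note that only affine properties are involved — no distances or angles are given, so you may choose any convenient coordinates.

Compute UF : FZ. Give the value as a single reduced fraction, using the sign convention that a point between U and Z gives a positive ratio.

UF:FZ = -4/5

Work in coordinates with U = (0, 0), K = (1, 0), A = (0, 1), Z = (-1, -3).
1. M lies on line ZA with ZM:MA = -3:4 ⇒ M = (-4, -15)
2. F is where the line through K parallel to ZM meets line UZ ⇒ F = (4, 12)
F = U + t·(Z−U) with t = -4, so UF:FZ = t:(1−t) = -4:5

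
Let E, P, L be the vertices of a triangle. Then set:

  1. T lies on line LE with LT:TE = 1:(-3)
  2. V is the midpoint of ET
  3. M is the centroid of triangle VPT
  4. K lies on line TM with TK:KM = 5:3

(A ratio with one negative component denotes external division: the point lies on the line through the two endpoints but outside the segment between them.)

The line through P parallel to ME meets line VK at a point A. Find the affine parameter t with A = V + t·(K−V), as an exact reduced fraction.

t = 16

Choose coordinates E = (0, 0), P = (1, 0), L = (0, 1).
1. T lies on line LE with LT:TE = 1:(-3) ⇒ T = (0, 3/2)
2. V is the midpoint of ET ⇒ V = (0, 3/4)
3. M is the centroid of triangle VPT ⇒ M = (1/3, 3/4)
4. K lies on line TM with TK:KM = 5:3 ⇒ K = (5/24, 33/32)
through P parallel to ME: direction (-1/3, -3/4); meets VK at A = (10/3, 21/4)
A = V + t·(K−V) with t = 16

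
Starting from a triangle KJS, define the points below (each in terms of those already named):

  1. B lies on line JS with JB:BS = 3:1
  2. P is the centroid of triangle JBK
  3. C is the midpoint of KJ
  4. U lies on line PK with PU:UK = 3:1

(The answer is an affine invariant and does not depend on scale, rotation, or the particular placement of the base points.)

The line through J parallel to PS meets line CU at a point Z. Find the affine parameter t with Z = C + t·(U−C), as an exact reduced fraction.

Set K = (0, 0), J = (1, 0), S = (0, 1); any affine frame gives the same invariant.
1. B lies on line JS with JB:BS = 3:1 ⇒ B = (1/4, 3/4)
2. P is the centroid of triangle JBK ⇒ P = (5/12, 1/4)
3. C is the midpoint of KJ ⇒ C = (1/2, 0)
4. U lies on line PK with PU:UK = 3:1 ⇒ U = (5/48, 1/16)
through J parallel to PS: direction (-5/12, 3/4); meets CU at Z = (109/104, -9/104)
Z = C + t·(U−C) with t = -18/13

t = -18/13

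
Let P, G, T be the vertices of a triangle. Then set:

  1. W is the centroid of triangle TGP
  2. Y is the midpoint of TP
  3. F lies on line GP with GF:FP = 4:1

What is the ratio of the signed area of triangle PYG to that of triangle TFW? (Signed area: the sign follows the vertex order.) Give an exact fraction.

[PYG]:[TFW] = -5/2

Work in coordinates with P = (0, 0), G = (1, 0), T = (0, 1).
1. W is the centroid of triangle TGP ⇒ W = (1/3, 1/3)
2. Y is the midpoint of TP ⇒ Y = (0, 1/2)
3. F lies on line GP with GF:FP = 4:1 ⇒ F = (1/5, 0)
2·[PYG] = -1/2, 2·[TFW] = 1/5
[PYG]:[TFW] = -1/2:1/5 = -5/2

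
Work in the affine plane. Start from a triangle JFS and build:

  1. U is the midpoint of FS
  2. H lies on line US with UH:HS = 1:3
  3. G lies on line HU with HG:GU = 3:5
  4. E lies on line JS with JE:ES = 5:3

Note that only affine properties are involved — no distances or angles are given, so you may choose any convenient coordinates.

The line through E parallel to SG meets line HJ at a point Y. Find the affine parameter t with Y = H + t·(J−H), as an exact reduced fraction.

Work in coordinates with J = (0, 0), F = (1, 0), S = (0, 1).
1. U is the midpoint of FS ⇒ U = (1/2, 1/2)
2. H lies on line US with UH:HS = 1:3 ⇒ H = (3/8, 5/8)
3. G lies on line HU with HG:GU = 3:5 ⇒ G = (27/64, 37/64)
4. E lies on line JS with JE:ES = 5:3 ⇒ E = (0, 5/8)
through E parallel to SG: direction (27/64, -27/64); meets HJ at Y = (15/64, 25/64)
Y = H + t·(J−H) with t = 3/8

t = 3/8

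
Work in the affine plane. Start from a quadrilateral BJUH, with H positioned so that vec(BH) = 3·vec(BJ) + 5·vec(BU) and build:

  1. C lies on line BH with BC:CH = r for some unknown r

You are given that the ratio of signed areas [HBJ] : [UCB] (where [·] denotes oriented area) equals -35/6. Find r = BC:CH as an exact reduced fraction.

Choose coordinates B = (0, 0), J = (1, 0), U = (0, 1), H = (3, 5).
1. With BC:CH = r, write λ = r/(r+1) so C = B + λ·(H−B); C is affine-linear in λ
Every point depending on C is an affine combination of C and λ-independent points, so each such coordinate is linear in λ; the λ² term in each signed area is a multiple of (H−B)×(H−B) = 0, so 2·[HBJ] and 2·[UCB] are each linear in λ. Evaluating at λ=0 and λ=1:
  2·[HBJ] = 5,   2·[UCB] = -3·λ
So [HBJ]:[UCB] = (5) / (-3·λ). Setting this equal to -35/6:
  5 = -35/6·(-3·λ)  ⇒  λ = 2/7
Then r = λ/(1−λ) = (2/7)/(5/7) = 2/5. Check: with r = 2/5, C = (6/7, 10/7) and [HBJ]:[UCB] = -35/6 as required.

r = 2/5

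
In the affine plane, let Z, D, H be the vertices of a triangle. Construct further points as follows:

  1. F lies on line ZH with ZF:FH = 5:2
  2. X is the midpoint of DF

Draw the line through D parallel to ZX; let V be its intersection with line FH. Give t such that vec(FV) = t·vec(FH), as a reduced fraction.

Assign Z = (0, 0), D = (1, 0), H = (0, 1) — the answer is frame-independent, so this choice is without loss of generality.
1. F lies on line ZH with ZF:FH = 5:2 ⇒ F = (0, 5/7)
2. X is the midpoint of DF ⇒ X = (1/2, 5/14)
through D parallel to ZX: direction (1/2, 5/14); meets FH at V = (0, -5/7)
V = F + t·(H−F) with t = -5

t = -5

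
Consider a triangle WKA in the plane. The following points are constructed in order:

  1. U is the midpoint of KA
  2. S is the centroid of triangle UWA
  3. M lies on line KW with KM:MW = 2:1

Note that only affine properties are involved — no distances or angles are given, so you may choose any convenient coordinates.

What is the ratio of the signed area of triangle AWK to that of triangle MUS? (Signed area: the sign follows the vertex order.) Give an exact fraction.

[AWK]:[MUS] = 6

Assign W = (0, 0), K = (1, 0), A = (0, 1) — the answer is frame-independent, so this choice is without loss of generality.
1. U is the midpoint of KA ⇒ U = (1/2, 1/2)
2. S is the centroid of triangle UWA ⇒ S = (1/6, 1/2)
3. M lies on line KW with KM:MW = 2:1 ⇒ M = (1/3, 0)
2·[AWK] = 1, 2·[MUS] = 1/6
[AWK]:[MUS] = 1:1/6 = 6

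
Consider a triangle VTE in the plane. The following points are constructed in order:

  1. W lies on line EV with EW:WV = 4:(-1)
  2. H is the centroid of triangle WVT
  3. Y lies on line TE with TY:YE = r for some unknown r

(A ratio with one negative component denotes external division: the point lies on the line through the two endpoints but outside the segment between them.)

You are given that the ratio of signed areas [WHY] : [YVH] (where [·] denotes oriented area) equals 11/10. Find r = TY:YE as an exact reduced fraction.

r = 3

Assign V = (0, 0), T = (1, 0), E = (0, 1) — the answer is frame-independent, so this choice is without loss of generality.
1. W lies on line EV with EW:WV = 4:(-1) ⇒ W = (0, -1/3)
2. H is the centroid of triangle WVT ⇒ H = (1/3, -1/9)
3. With TY:YE = r, write λ = r/(r+1) so Y = T + λ·(E−T); Y is affine-linear in λ
Every point depending on Y is an affine combination of Y and λ-independent points, so each such coordinate is linear in λ; the λ² term in each signed area is a multiple of (E−T)×(E−T) = 0, so 2·[WHY] and 2·[YVH] are each linear in λ. Evaluating at λ=0 and λ=1:
  2·[WHY] = 5/9·λ − 1/9,   2·[YVH] = 2/9·λ + 1/9
So [WHY]:[YVH] = (5/9·λ − 1/9) / (2/9·λ + 1/9). Setting this equal to 11/10:
  5/9·λ − 1/9 = 11/10·(2/9·λ + 1/9)  ⇒  λ = 3/4
Then r = λ/(1−λ) = (3/4)/(1/4) = 3. Check: with r = 3, Y = (1/4, 3/4) and [WHY]:[YVH] = 11/10 as required.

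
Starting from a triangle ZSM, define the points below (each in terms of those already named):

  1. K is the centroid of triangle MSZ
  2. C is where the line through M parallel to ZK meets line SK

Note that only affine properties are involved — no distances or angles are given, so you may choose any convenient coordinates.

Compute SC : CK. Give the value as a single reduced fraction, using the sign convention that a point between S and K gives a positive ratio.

SC:CK = -2

Work in coordinates with Z = (0, 0), S = (1, 0), M = (0, 1).
1. K is the centroid of triangle MSZ ⇒ K = (1/3, 1/3)
2. C is where the line through M parallel to ZK meets line SK ⇒ C = (-1/3, 2/3)
C = S + t·(K−S) with t = 2, so SC:CK = t:(1−t) = 2:-1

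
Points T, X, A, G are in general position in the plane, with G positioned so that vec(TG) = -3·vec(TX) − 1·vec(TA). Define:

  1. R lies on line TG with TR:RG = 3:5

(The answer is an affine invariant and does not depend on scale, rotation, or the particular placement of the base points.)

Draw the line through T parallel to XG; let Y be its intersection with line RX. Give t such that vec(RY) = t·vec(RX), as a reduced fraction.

Set T = (0, 0), X = (1, 0), A = (0, 1), G = (-3, -1); any affine frame gives the same invariant.
1. R lies on line TG with TR:RG = 3:5 ⇒ R = (-9/8, -3/8)
through T parallel to XG: direction (-4, -1); meets RX at Y = (-12/5, -3/5)
Y = R + t·(X−R) with t = -3/5

t = -3/5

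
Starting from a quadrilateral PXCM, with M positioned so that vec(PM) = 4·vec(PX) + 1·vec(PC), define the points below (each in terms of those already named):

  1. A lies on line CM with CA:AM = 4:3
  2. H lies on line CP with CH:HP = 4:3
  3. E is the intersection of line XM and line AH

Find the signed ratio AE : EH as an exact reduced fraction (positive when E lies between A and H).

Work in coordinates with P = (0, 0), X = (1, 0), C = (0, 1), M = (4, 1).
1. A lies on line CM with CA:AM = 4:3 ⇒ A = (16/7, 1)
2. H lies on line CP with CH:HP = 4:3 ⇒ H = (0, 3/7)
3. E is the intersection of line XM and line AH ⇒ E = (64/7, 19/7)
E = A + t·(H−A) with t = -3, so AE:EH = t:(1−t) = -3:4

AE:EH = -3/4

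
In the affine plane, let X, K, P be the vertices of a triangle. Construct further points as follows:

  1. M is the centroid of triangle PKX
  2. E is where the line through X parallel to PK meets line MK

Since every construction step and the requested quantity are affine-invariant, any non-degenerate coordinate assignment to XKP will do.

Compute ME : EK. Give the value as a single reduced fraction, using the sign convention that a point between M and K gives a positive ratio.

ME:EK = -2/3

Choose coordinates X = (0, 0), K = (1, 0), P = (0, 1).
1. M is the centroid of triangle PKX ⇒ M = (1/3, 1/3)
2. E is where the line through X parallel to PK meets line MK ⇒ E = (-1, 1)
E = M + t·(K−M) with t = -2, so ME:EK = t:(1−t) = -2:3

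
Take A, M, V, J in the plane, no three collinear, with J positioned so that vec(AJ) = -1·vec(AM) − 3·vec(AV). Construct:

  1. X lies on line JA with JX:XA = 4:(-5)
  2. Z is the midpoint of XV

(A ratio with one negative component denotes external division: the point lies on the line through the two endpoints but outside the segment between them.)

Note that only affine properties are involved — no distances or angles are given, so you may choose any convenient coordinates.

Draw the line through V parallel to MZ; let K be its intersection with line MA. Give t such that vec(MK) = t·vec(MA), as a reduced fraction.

t = 3/2

Choose coordinates A = (0, 0), M = (1, 0), V = (0, 1), J = (-1, -3).
1. X lies on line JA with JX:XA = 4:(-5) ⇒ X = (-5, -15)
2. Z is the midpoint of XV ⇒ Z = (-5/2, -7)
through V parallel to MZ: direction (-7/2, -7); meets MA at K = (-1/2, 0)
K = M + t·(A−M) with t = 3/2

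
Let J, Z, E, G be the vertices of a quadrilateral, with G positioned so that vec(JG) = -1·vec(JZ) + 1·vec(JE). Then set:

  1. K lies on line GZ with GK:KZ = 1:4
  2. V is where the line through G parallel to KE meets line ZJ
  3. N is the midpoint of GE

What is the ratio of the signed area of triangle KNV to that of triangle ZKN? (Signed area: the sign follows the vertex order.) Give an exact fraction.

[KNV]:[ZKN] = -3/2

Assign J = (0, 0), Z = (1, 0), E = (0, 1), G = (-1, 1) — the answer is frame-independent, so this choice is without loss of generality.
1. K lies on line GZ with GK:KZ = 1:4 ⇒ K = (-3/5, 4/5)
2. V is where the line through G parallel to KE meets line ZJ ⇒ V = (-4, 0)
3. N is the midpoint of GE ⇒ N = (-1/2, 1)
2·[KNV] = 3/5, 2·[ZKN] = -2/5
[KNV]:[ZKN] = 3/5:-2/5 = -3/2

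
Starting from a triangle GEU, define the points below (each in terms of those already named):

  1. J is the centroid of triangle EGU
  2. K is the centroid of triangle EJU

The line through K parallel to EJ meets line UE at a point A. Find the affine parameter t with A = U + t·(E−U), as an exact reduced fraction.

t = 2/3

Assign G = (0, 0), E = (1, 0), U = (0, 1) — the answer is frame-independent, so this choice is without loss of generality.
1. J is the centroid of triangle EGU ⇒ J = (1/3, 1/3)
2. K is the centroid of triangle EJU ⇒ K = (4/9, 4/9)
through K parallel to EJ: direction (-2/3, 1/3); meets UE at A = (2/3, 1/3)
A = U + t·(E−U) with t = 2/3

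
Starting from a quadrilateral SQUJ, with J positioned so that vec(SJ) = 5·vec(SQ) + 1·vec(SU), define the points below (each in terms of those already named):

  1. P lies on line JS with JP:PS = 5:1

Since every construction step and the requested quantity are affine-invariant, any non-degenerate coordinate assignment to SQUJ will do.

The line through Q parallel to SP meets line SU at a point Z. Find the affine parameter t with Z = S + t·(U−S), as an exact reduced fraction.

Work in coordinates with S = (0, 0), Q = (1, 0), U = (0, 1), J = (5, 1).
1. P lies on line JS with JP:PS = 5:1 ⇒ P = (5/6, 1/6)
through Q parallel to SP: direction (5/6, 1/6); meets SU at Z = (0, -1/5)
Z = S + t·(U−S) with t = -1/5

t = -1/5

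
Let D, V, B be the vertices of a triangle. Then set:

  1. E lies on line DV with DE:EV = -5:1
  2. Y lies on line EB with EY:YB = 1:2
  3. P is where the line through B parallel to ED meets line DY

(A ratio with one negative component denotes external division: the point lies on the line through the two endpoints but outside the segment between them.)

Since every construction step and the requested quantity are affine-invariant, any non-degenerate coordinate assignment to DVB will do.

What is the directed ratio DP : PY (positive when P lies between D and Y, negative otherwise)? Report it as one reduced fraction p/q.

DP:PY = -3/2

Work in coordinates with D = (0, 0), V = (1, 0), B = (0, 1).
1. E lies on line DV with DE:EV = -5:1 ⇒ E = (5/4, 0)
2. Y lies on line EB with EY:YB = 1:2 ⇒ Y = (5/6, 1/3)
3. P is where the line through B parallel to ED meets line DY ⇒ P = (5/2, 1)
P = D + t·(Y−D) with t = 3, so DP:PY = t:(1−t) = 3:-2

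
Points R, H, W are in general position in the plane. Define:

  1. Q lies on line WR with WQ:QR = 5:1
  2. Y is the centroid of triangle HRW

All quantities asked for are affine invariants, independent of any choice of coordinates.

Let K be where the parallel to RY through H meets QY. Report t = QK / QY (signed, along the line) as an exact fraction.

t = 7

Assign R = (0, 0), H = (1, 0), W = (0, 1) — the answer is frame-independent, so this choice is without loss of generality.
1. Q lies on line WR with WQ:QR = 5:1 ⇒ Q = (0, 1/6)
2. Y is the centroid of triangle HRW ⇒ Y = (1/3, 1/3)
through H parallel to RY: direction (1/3, 1/3); meets QY at K = (7/3, 4/3)
K = Q + t·(Y−Q) with t = 7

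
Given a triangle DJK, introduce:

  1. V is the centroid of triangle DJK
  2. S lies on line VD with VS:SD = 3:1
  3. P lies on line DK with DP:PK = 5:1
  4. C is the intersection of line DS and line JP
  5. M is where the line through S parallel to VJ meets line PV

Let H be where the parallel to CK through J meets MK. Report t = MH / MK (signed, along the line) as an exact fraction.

t = 139/91

Choose coordinates D = (0, 0), J = (1, 0), K = (0, 1).
1. V is the centroid of triangle DJK ⇒ V = (1/3, 1/3)
2. S lies on line VD with VS:SD = 3:1 ⇒ S = (1/12, 1/12)
3. P lies on line DK with DP:PK = 5:1 ⇒ P = (0, 5/6)
4. C is the intersection of line DS and line JP ⇒ C = (5/11, 5/11)
5. M is where the line through S parallel to VJ meets line PV ⇒ M = (17/24, -11/48)
through J parallel to CK: direction (-5/11, 6/11); meets MK at H = (-34/91, 150/91)
H = M + t·(K−M) with t = 139/91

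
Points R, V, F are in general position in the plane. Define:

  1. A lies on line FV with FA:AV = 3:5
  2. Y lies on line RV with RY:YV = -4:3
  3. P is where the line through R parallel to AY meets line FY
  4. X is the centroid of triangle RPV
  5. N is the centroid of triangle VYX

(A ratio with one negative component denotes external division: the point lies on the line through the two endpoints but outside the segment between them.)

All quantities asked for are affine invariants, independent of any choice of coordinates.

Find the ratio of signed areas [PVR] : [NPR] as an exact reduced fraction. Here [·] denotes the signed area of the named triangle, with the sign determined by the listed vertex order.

Assign R = (0, 0), V = (1, 0), F = (0, 1) — the answer is frame-independent, so this choice is without loss of generality.
1. A lies on line FV with FA:AV = 3:5 ⇒ A = (3/8, 5/8)
2. Y lies on line RV with RY:YV = -4:3 ⇒ Y = (4, 0)
3. P is where the line through R parallel to AY meets line FY ⇒ P = (116/9, -20/9)
4. X is the centroid of triangle RPV ⇒ X = (125/27, -20/27)
5. N is the centroid of triangle VYX ⇒ N = (260/81, -20/81)
2·[PVR] = 20/9, 2·[NPR] = -320/81
[PVR]:[NPR] = 20/9:-320/81 = -9/16

[PVR]:[NPR] = -9/16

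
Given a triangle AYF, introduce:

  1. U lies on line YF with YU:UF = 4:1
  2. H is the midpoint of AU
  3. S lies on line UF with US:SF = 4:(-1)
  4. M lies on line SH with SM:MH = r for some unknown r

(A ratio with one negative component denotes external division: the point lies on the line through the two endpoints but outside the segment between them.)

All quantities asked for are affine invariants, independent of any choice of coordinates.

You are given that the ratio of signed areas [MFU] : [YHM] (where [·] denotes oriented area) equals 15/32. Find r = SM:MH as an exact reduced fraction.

Assign A = (0, 0), Y = (1, 0), F = (0, 1) — the answer is frame-independent, so this choice is without loss of generality.
1. U lies on line YF with YU:UF = 4:1 ⇒ U = (1/5, 4/5)
2. H is the midpoint of AU ⇒ H = (1/10, 2/5)
3. S lies on line UF with US:SF = 4:(-1) ⇒ S = (-1/15, 16/15)
4. With SM:MH = r, write λ = r/(r+1) so M = S + λ·(H−S); M is affine-linear in λ
Every point depending on M is an affine combination of M and λ-independent points, so each such coordinate is linear in λ; the λ² term in each signed area is a multiple of (H−S)×(H−S) = 0, so 2·[MFU] and 2·[YHM] are each linear in λ. Evaluating at λ=0 and λ=1:
  2·[MFU] = -1/10·λ,   2·[YHM] = 8/15·λ − 8/15
So [MFU]:[YHM] = (-1/10·λ) / (8/15·λ − 8/15). Setting this equal to 15/32:
  -1/10·λ = 15/32·(8/15·λ − 8/15)  ⇒  λ = 5/7
Then r = λ/(1−λ) = (5/7)/(2/7) = 5/2. Check: with r = 5/2, M = (11/210, 62/105) and [MFU]:[YHM] = 15/32 as required.

r = 5/2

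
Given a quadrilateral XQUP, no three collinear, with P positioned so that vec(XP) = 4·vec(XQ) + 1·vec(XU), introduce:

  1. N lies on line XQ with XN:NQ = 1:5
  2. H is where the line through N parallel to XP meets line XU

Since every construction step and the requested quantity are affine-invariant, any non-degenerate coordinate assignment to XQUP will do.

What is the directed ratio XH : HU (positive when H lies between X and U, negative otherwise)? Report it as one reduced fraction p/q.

Choose coordinates X = (0, 0), Q = (1, 0), U = (0, 1), P = (4, 1).
1. N lies on line XQ with XN:NQ = 1:5 ⇒ N = (1/6, 0)
2. H is where the line through N parallel to XP meets line XU ⇒ H = (0, -1/24)
H = X + t·(U−X) with t = -1/24, so XH:HU = t:(1−t) = -1/24:25/24

XH:HU = -1/25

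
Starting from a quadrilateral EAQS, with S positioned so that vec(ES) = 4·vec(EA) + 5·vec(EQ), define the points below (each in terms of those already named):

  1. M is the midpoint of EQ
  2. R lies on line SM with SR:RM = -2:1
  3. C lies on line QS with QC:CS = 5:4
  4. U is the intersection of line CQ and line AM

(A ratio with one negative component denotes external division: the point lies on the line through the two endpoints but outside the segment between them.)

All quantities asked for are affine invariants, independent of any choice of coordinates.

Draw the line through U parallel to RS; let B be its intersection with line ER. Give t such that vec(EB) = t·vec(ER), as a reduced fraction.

Set E = (0, 0), A = (1, 0), Q = (0, 1), S = (4, 5); any affine frame gives the same invariant.
1. M is the midpoint of EQ ⇒ M = (0, 1/2)
2. R lies on line SM with SR:RM = -2:1 ⇒ R = (-4, -4)
3. C lies on line QS with QC:CS = 5:4 ⇒ C = (20/9, 29/9)
4. U is the intersection of line CQ and line AM ⇒ U = (-1/3, 2/3)
through U parallel to RS: direction (8, 9); meets ER at B = (-25/3, -25/3)
B = E + t·(R−E) with t = 25/12

t = 25/12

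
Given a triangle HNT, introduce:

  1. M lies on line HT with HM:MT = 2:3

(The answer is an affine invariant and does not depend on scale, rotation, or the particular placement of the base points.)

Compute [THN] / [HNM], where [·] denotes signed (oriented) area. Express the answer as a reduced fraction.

Choose coordinates H = (0, 0), N = (1, 0), T = (0, 1).
1. M lies on line HT with HM:MT = 2:3 ⇒ M = (0, 2/5)
2·[THN] = 1, 2·[HNM] = 2/5
[THN]:[HNM] = 1:2/5 = 5/2

[THN]:[HNM] = 5/2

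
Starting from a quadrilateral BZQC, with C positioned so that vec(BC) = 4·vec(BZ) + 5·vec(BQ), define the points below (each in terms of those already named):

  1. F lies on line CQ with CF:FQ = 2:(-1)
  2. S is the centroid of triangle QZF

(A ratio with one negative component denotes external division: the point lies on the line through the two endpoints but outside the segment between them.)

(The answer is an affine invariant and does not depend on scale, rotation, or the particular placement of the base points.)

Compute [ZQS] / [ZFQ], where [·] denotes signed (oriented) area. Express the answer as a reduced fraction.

[ZQS]:[ZFQ] = -1/3

Work in coordinates with B = (0, 0), Z = (1, 0), Q = (0, 1), C = (4, 5).
1. F lies on line CQ with CF:FQ = 2:(-1) ⇒ F = (-4, -3)
2. S is the centroid of triangle QZF ⇒ S = (-1, -2/3)
2·[ZQS] = 8/3, 2·[ZFQ] = -8
[ZQS]:[ZFQ] = 8/3:-8 = -1/3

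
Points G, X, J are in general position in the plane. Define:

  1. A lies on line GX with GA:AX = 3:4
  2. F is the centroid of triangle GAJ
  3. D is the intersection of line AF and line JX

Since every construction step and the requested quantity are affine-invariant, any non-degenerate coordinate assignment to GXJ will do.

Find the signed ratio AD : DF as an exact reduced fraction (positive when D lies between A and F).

AD:DF = -12/11

Assign G = (0, 0), X = (1, 0), J = (0, 1) — the answer is frame-independent, so this choice is without loss of generality.
1. A lies on line GX with GA:AX = 3:4 ⇒ A = (3/7, 0)
2. F is the centroid of triangle GAJ ⇒ F = (1/7, 1/3)
3. D is the intersection of line AF and line JX ⇒ D = (-3, 4)
D = A + t·(F−A) with t = 12, so AD:DF = t:(1−t) = 12:-11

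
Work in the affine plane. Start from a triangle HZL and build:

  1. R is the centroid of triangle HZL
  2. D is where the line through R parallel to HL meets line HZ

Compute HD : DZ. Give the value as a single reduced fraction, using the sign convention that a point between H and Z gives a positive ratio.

Work in coordinates with H = (0, 0), Z = (1, 0), L = (0, 1).
1. R is the centroid of triangle HZL ⇒ R = (1/3, 1/3)
2. D is where the line through R parallel to HL meets line HZ ⇒ D = (1/3, 0)
D = H + t·(Z−H) with t = 1/3, so HD:DZ = t:(1−t) = 1/3:2/3

HD:DZ = 1/2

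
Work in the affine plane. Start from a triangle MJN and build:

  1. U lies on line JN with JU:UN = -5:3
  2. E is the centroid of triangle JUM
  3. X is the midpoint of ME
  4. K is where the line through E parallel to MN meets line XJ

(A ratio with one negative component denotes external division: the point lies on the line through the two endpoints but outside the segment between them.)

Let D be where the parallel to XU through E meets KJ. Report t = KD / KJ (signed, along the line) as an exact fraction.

Set M = (0, 0), J = (1, 0), N = (0, 1); any affine frame gives the same invariant.
1. U lies on line JN with JU:UN = -5:3 ⇒ U = (-3/2, 5/2)
2. E is the centroid of triangle JUM ⇒ E = (-1/6, 5/6)
3. X is the midpoint of ME ⇒ X = (-1/12, 5/12)
4. K is where the line through E parallel to MN meets line XJ ⇒ K = (-1/6, 35/78)
through E parallel to XU: direction (-17/12, 25/12); meets KJ at D = (3/16, 5/16)
D = K + t·(J−K) with t = 17/56

t = 17/56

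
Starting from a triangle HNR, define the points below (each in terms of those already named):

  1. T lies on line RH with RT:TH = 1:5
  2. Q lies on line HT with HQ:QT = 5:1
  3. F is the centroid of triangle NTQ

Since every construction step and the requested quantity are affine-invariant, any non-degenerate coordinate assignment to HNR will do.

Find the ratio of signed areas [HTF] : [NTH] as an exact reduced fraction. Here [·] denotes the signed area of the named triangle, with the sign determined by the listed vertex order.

[HTF]:[NTH] = -1/3

Set H = (0, 0), N = (1, 0), R = (0, 1); any affine frame gives the same invariant.
1. T lies on line RH with RT:TH = 1:5 ⇒ T = (0, 5/6)
2. Q lies on line HT with HQ:QT = 5:1 ⇒ Q = (0, 25/36)
3. F is the centroid of triangle NTQ ⇒ F = (1/3, 55/108)
2·[HTF] = -5/18, 2·[NTH] = 5/6
[HTF]:[NTH] = -5/18:5/6 = -1/3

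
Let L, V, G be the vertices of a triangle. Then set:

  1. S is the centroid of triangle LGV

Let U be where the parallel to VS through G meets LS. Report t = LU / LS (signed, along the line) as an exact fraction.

Assign L = (0, 0), V = (1, 0), G = (0, 1) — the answer is frame-independent, so this choice is without loss of generality.
1. S is the centroid of triangle LGV ⇒ S = (1/3, 1/3)
through G parallel to VS: direction (-2/3, 1/3); meets LS at U = (2/3, 2/3)
U = L + t·(S−L) with t = 2

t = 2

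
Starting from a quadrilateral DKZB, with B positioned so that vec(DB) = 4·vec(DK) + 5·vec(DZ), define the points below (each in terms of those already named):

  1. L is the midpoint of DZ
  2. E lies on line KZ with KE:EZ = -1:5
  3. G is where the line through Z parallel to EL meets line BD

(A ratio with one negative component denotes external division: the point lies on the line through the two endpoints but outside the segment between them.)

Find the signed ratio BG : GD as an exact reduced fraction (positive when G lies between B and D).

Work in coordinates with D = (0, 0), K = (1, 0), Z = (0, 1), B = (4, 5).
1. L is the midpoint of DZ ⇒ L = (0, 1/2)
2. E lies on line KZ with KE:EZ = -1:5 ⇒ E = (5/4, -1/4)
3. G is where the line through Z parallel to EL meets line BD ⇒ G = (20/37, 25/37)
G = B + t·(D−B) with t = 32/37, so BG:GD = t:(1−t) = 32/37:5/37

BG:GD = 32/5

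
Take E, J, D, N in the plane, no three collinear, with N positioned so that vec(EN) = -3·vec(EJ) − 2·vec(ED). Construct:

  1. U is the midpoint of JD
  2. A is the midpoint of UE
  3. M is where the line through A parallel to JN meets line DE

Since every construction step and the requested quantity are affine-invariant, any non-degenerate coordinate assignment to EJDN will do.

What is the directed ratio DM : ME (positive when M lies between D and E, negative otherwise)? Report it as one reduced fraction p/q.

Assign E = (0, 0), J = (1, 0), D = (0, 1), N = (-3, -2) — the answer is frame-independent, so this choice is without loss of generality.
1. U is the midpoint of JD ⇒ U = (1/2, 1/2)
2. A is the midpoint of UE ⇒ A = (1/4, 1/4)
3. M is where the line through A parallel to JN meets line DE ⇒ M = (0, 1/8)
M = D + t·(E−D) with t = 7/8, so DM:ME = t:(1−t) = 7/8:1/8

DM:ME = 7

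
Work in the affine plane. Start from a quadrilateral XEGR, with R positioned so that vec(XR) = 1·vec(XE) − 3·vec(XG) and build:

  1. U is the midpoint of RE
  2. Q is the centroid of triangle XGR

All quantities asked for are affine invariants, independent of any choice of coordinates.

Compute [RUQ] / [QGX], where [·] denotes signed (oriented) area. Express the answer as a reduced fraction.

[RUQ]:[QGX] = 3

Choose coordinates X = (0, 0), E = (1, 0), G = (0, 1), R = (1, -3).
1. U is the midpoint of RE ⇒ U = (1, -3/2)
2. Q is the centroid of triangle XGR ⇒ Q = (1/3, -2/3)
2·[RUQ] = 1, 2·[QGX] = 1/3
[RUQ]:[QGX] = 1:1/3 = 3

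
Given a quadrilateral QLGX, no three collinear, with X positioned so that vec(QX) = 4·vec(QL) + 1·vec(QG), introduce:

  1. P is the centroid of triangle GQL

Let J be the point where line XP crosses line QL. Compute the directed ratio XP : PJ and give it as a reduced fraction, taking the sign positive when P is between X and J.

Work in coordinates with Q = (0, 0), L = (1, 0), G = (0, 1), X = (4, 1).
1. P is the centroid of triangle GQL ⇒ P = (1/3, 1/3)
line XP meets QL at J = (-3/2, 0)
P = X + t·(J−X) with t = 2/3, so XP:PJ = 2/3:1/3

XP:PJ = 2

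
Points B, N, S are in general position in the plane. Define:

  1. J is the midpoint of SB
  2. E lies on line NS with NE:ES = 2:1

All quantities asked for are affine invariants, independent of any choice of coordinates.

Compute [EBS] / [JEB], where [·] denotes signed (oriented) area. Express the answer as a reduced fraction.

Set B = (0, 0), N = (1, 0), S = (0, 1); any affine frame gives the same invariant.
1. J is the midpoint of SB ⇒ J = (0, 1/2)
2. E lies on line NS with NE:ES = 2:1 ⇒ E = (1/3, 2/3)
2·[EBS] = -1/3, 2·[JEB] = -1/6
[EBS]:[JEB] = -1/3:-1/6 = 2

[EBS]:[JEB] = 2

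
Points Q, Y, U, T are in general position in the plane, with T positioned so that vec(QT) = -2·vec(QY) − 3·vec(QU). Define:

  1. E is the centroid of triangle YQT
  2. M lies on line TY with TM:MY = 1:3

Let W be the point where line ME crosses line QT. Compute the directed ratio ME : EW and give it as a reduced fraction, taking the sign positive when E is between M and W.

Choose coordinates Q = (0, 0), Y = (1, 0), U = (0, 1), T = (-2, -3).
1. E is the centroid of triangle YQT ⇒ E = (-1/3, -1)
2. M lies on line TY with TM:MY = 1:3 ⇒ M = (-5/4, -9/4)
line ME meets QT at W = (-4, -6)
E = M + t·(W−M) with t = -1/3, so ME:EW = -1/3:4/3

ME:EW = -1/4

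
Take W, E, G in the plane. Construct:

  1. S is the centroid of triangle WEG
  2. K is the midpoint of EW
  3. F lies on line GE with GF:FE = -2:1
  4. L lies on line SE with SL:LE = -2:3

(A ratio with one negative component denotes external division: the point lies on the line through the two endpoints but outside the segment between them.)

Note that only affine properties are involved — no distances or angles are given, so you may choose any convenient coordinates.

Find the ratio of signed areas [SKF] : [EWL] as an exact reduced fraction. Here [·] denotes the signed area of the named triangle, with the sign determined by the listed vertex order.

Work in coordinates with W = (0, 0), E = (1, 0), G = (0, 1).
1. S is the centroid of triangle WEG ⇒ S = (1/3, 1/3)
2. K is the midpoint of EW ⇒ K = (1/2, 0)
3. F lies on line GE with GF:FE = -2:1 ⇒ F = (2, -1)
4. L lies on line SE with SL:LE = -2:3 ⇒ L = (-1, 1)
2·[SKF] = 1/3, 2·[EWL] = -1
[SKF]:[EWL] = 1/3:-1 = -1/3

[SKF]:[EWL] = -1/3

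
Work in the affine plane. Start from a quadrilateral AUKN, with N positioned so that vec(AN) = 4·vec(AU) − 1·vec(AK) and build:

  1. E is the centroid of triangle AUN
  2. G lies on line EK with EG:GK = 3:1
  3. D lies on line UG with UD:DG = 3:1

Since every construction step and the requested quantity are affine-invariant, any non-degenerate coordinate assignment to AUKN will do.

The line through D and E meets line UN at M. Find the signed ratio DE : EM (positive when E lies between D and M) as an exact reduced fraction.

Choose coordinates A = (0, 0), U = (1, 0), K = (0, 1), N = (4, -1).
1. E is the centroid of triangle AUN ⇒ E = (5/3, -1/3)
2. G lies on line EK with EG:GK = 3:1 ⇒ G = (5/12, 2/3)
3. D lies on line UG with UD:DG = 3:1 ⇒ D = (9/16, 1/2)
line DE meets UN at M = (94/67, -9/67)
E = D + t·(M−D) with t = 67/51, so DE:EM = 67/51:-16/51

DE:EM = -67/16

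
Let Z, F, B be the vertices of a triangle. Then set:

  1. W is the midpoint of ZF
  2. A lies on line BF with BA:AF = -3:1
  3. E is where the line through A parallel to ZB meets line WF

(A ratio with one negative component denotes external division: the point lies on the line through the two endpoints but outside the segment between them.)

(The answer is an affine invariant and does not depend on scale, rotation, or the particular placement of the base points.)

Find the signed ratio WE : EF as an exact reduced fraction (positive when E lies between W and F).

WE:EF = -2

Assign Z = (0, 0), F = (1, 0), B = (0, 1) — the answer is frame-independent, so this choice is without loss of generality.
1. W is the midpoint of ZF ⇒ W = (1/2, 0)
2. A lies on line BF with BA:AF = -3:1 ⇒ A = (3/2, -1/2)
3. E is where the line through A parallel to ZB meets line WF ⇒ E = (3/2, 0)
E = W + t·(F−W) with t = 2, so WE:EF = t:(1−t) = 2:-1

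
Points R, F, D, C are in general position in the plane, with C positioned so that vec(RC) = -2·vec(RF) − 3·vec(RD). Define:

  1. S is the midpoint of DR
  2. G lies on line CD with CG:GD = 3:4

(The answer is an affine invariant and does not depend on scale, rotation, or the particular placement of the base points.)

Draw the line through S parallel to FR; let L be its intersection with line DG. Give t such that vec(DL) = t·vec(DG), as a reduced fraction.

Assign R = (0, 0), F = (1, 0), D = (0, 1), C = (-2, -3) — the answer is frame-independent, so this choice is without loss of generality.
1. S is the midpoint of DR ⇒ S = (0, 1/2)
2. G lies on line CD with CG:GD = 3:4 ⇒ G = (-8/7, -9/7)
through S parallel to FR: direction (-1, 0); meets DG at L = (-1/4, 1/2)
L = D + t·(G−D) with t = 7/32

t = 7/32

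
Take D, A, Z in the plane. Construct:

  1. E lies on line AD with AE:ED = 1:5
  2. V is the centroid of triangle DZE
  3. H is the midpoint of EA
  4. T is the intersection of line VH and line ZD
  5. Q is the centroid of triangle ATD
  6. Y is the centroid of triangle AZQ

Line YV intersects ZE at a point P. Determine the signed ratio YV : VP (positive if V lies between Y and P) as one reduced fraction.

YV:VP = -262/345

Choose coordinates D = (0, 0), A = (1, 0), Z = (0, 1).
1. E lies on line AD with AE:ED = 1:5 ⇒ E = (5/6, 0)
2. V is the centroid of triangle DZE ⇒ V = (5/18, 1/3)
3. H is the midpoint of EA ⇒ H = (11/12, 0)
4. T is the intersection of line VH and line ZD ⇒ T = (0, 11/23)
5. Q is the centroid of triangle ATD ⇒ Q = (1/3, 11/69)
6. Y is the centroid of triangle AZQ ⇒ Y = (4/9, 80/207)
line YV meets ZE at P = (2345/4716, 317/786)
V = Y + t·(P−Y) with t = -262/83, so YV:VP = -262/83:345/83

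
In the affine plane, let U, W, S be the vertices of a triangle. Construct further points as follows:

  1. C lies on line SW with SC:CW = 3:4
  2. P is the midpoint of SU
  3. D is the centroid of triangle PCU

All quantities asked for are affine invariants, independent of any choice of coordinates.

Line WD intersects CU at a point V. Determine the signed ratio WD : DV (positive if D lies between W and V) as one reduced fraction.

Choose coordinates U = (0, 0), W = (1, 0), S = (0, 1).
1. C lies on line SW with SC:CW = 3:4 ⇒ C = (3/7, 4/7)
2. P is the midpoint of SU ⇒ P = (0, 1/2)
3. D is the centroid of triangle PCU ⇒ D = (1/7, 5/14)
line WD meets CU at V = (5/21, 20/63)
D = W + t·(V−W) with t = 9/8, so WD:DV = 9/8:-1/8

WD:DV = -9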